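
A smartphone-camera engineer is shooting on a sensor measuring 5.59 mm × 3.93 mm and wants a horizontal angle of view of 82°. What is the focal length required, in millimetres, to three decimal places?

3.215 mm

From α = 2·arctan(w/2f) we get f = w / (2·tan(α/2)).
With w = 5.59 mm and α/2 = 41°, tan(α/2) ≈ 0.86929, so f ≈ 5.59 / 1.73857 ≈ 3.2153 mm.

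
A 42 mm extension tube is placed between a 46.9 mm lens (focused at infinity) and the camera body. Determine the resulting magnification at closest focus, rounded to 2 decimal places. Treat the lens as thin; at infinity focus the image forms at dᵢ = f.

The tube moves the image plane from f to f + e, so dᵢ = 46.9 + 42 = 88.9 mm. Focus is achieved when 1/f = 1/dₒ + 1/dᵢ, giving dₒ = 1/(1/f − 1/(f+e)).
Magnification m = dᵢ/dₒ = (f+e)·(1/f − 1/(f+e)) = e/f = 42/46.9 ≈ 0.8955.

0.90×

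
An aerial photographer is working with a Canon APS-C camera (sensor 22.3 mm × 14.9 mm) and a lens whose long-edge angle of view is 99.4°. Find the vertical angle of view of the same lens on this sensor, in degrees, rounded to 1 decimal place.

From the long-edge AOV: f = 22.3 / (2·tan(49.7°)) = 22.3 / 2.35832 ≈ 9.4559 mm.
Vertical AOV = 2·arctan(14.9 / (2 × 9.4559)) = 2·arctan(0.78787) ≈ 76.4670°.

76.5°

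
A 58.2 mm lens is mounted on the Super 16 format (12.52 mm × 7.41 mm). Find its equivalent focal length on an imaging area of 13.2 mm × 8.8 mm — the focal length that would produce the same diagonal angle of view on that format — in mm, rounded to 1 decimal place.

63.5 mm

Sensor diagonal = √(12.52² + 7.41²) = √211.6585 ≈ 14.5485 mm.
Sensor diagonal = √(13.2² + 8.8²) = √251.6800 ≈ 15.8644 mm.
Equal angle of view means equal diagonal/f ratio, so f₂ = f₁ · (diagonal₂/diagonal₁) = 58.2 × 15.8644/14.5485.
f₂ = 58.2 × 1.09045 ≈ 63.464 mm.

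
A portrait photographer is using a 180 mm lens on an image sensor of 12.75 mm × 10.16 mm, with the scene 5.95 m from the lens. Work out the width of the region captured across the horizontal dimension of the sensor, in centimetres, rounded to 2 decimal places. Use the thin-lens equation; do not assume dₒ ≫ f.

dₒ: 5.95 m = 5950 mm.
Similar triangles through the lens centre give W/dₒ = w/dᵢ; with 1/f = 1/dₒ + 1/dᵢ this gives W = w·(dₒ − f)/f.
W = 12.75 mm × (5950 − 180) / 180 = 12.75 × 32.0556 ≈ 408.708 mm = 40.8708 cm.

40.87 cm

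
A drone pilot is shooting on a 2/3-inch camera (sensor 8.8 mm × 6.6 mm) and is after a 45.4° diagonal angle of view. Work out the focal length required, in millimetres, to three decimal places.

Sensor diagonal = √(8.8² + 6.6²) = √121.0000 ≈ 11.0000 mm.
From α = 2·arctan(d/2f) we get f = d / (2·tan(α/2)).
With d = 11.0000 mm and α/2 = 22.7°, tan(α/2) ≈ 0.41831, so f ≈ 11.0000 / 0.83662 ≈ 13.1482 mm.

13.148 mm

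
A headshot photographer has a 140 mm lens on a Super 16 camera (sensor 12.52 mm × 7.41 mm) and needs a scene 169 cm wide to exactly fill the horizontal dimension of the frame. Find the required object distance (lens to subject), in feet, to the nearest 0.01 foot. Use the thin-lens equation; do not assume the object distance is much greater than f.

62.46 ft

W: 169 cm = 1690 mm.
Magnification m = w/W = dᵢ/dₒ; combined with 1/f = 1/dₒ + 1/dᵢ this gives dₒ = f·(1 + W/w).
dₒ = 140 mm × (1 + 1690/12.52) = 140 × 135.9840 ≈ 19037.764 mm = 19037.764/304.8 ft = 62.4599 ft.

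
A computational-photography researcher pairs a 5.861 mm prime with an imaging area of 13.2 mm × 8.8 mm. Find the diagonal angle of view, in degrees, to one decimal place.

107.1°

Sensor diagonal = √(13.2² + 8.8²) = √251.6800 ≈ 15.8644 mm.
Angle of view α = 2·arctan(d/2f) with d = 15.8644 mm and f = 5.861 mm.
d/2f = 1.35339; arctan(1.35339) ≈ 53.5398°, so α ≈ 107.0797°.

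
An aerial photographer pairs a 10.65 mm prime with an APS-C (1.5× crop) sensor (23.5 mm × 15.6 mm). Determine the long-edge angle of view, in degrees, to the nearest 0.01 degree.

Angle of view α = 2·arctan(w/2f) with w = 23.5 mm and f = 10.65 mm.
w/2f = 1.10329; arctan(1.10329) ≈ 47.8114°, so α ≈ 95.6227°.

95.62°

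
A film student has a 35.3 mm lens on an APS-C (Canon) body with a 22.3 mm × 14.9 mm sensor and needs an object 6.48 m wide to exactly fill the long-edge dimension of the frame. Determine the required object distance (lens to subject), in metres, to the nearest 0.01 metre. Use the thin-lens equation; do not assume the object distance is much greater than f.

W: 6.48 m = 6480 mm.
Magnification m = w/W = dᵢ/dₒ; combined with 1/f = 1/dₒ + 1/dᵢ this gives dₒ = f·(1 + W/w).
dₒ = 35.3 mm × (1 + 6480/22.3) = 35.3 × 291.5830 ≈ 10292.878 mm = 10.2929 m.

10.29 m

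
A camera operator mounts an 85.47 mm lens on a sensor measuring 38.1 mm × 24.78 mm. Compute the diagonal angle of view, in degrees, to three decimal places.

29.779°

Sensor diagonal = √(38.1² + 24.78²) = √2065.6584 ≈ 45.4495 mm.
Angle of view α = 2·arctan(d/2f) with d = 45.4495 mm and f = 85.47 mm.
d/2f = 0.26588; arctan(0.26588) ≈ 14.8893°, so α ≈ 29.7786°.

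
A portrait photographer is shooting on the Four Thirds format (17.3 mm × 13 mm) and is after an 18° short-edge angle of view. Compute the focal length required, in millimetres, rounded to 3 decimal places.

41.039 mm

From α = 2·arctan(h/2f) we get f = h / (2·tan(α/2)).
With h = 13 mm and α/2 = 9°, tan(α/2) ≈ 0.15838, so f ≈ 13 / 0.31677 ≈ 41.0394 mm.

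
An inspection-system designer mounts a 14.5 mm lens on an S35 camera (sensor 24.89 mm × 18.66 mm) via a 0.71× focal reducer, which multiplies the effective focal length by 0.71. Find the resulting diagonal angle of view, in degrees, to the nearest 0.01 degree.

Effective focal length f = 14.5 × 0.71 = 10.295 mm.
Sensor diagonal = √(24.89² + 18.66²) = √967.7077 ≈ 31.1080 mm.
α = 2·arctan(31.108 / (2 × 10.295)) = 2·arctan(1.51083) ≈ 112.9998°.

113.00°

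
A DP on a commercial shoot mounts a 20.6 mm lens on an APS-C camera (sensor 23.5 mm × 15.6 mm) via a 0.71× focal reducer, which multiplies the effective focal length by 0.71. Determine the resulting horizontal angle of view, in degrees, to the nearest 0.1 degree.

Effective focal length f = 20.6 × 0.71 = 14.626 mm.
α = 2·arctan(23.5 / (2 × 14.626)) = 2·arctan(0.80336) ≈ 77.5543°.

77.6°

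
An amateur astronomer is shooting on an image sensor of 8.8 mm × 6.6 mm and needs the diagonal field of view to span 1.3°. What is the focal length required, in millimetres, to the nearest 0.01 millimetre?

484.79 mm

Sensor diagonal = √(8.8² + 6.6²) = √121.0000 ≈ 11.0000 mm.
From α = 2·arctan(d/2f) we get f = d / (2·tan(α/2)).
With d = 11.0000 mm and α/2 = 0.65°, tan(α/2) ≈ 0.01135, so f ≈ 11.0000 / 0.02269 ≈ 484.7896 mm.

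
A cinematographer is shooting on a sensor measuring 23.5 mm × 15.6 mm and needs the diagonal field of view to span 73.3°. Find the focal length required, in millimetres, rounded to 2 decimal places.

Sensor diagonal = √(23.5² + 15.6²) = √795.6100 ≈ 28.2066 mm.
From α = 2·arctan(d/2f) we get f = d / (2·tan(α/2)).
With d = 28.2066 mm and α/2 = 36.65°, tan(α/2) ≈ 0.74402, so f ≈ 28.2066 / 1.48804 ≈ 18.9555 mm.

18.96 mm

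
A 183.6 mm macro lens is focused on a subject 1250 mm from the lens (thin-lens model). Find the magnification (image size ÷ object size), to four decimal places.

0.1722×

Thin lens: 1/f = 1/dₒ + 1/dᵢ → 1/dᵢ = 1/183.6 − 1/1250 = 0.0046466 mm⁻¹, so dᵢ ≈ 215.2101 mm.
Magnification m = dᵢ/dₒ = 215.2101/1250 ≈ 0.17217.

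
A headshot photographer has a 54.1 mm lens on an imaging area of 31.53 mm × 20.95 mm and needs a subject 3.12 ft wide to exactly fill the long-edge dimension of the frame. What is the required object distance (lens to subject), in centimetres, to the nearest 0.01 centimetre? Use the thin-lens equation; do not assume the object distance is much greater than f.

W: 3.12 ft × 304.8 mm/ft = 950.98 mm.
Magnification m = w/W = dᵢ/dₒ; combined with 1/f = 1/dₒ + 1/dᵢ this gives dₒ = f·(1 + W/w).
dₒ = 54.1 mm × (1 + 950.976/31.53) = 54.1 × 31.1610 ≈ 1685.809 mm = 168.581 cm.

168.58 cm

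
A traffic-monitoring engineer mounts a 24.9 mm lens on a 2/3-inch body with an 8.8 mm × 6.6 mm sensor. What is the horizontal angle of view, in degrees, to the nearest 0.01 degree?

Angle of view α = 2·arctan(w/2f) with w = 8.8 mm and f = 24.9 mm.
w/2f = 0.17671; arctan(0.17671) ≈ 10.0211°, so α ≈ 20.0422°.

20.04°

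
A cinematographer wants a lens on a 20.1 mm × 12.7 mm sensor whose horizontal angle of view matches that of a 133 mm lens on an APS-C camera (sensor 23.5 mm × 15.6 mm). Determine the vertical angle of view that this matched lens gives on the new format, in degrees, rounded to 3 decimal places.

6.390°

Equal horizontal AOV ⇒ f₂ = f₁ · 20.1/23.5 = 133 × 0.85532 ≈ 113.7574 mm.
Vertical AOV on the new format = 2·arctan(12.7 / (2 × 113.7574)) = 2·arctan(0.05582) ≈ 6.3899°.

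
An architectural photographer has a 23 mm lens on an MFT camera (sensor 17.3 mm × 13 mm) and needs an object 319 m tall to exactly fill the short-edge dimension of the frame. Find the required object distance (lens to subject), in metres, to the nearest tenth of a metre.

W: 319 m = 319000 mm.
Magnification m = h/W = dᵢ/dₒ; combined with 1/f = 1/dₒ + 1/dᵢ this gives dₒ = f·(1 + W/h).
dₒ = 23 mm × (1 + 319000/13) = 23 × 24539.4615 ≈ 564407.615 mm = 564.408 m.

564.4 m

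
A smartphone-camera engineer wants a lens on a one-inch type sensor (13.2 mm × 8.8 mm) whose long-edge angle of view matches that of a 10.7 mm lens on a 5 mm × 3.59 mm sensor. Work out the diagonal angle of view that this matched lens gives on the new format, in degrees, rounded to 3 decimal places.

31.370°

Equal long-edge AOV ⇒ f₂ = f₁ · 13.2/5 = 10.7 × 2.64000 ≈ 28.2480 mm.
Sensor diagonal = √(13.2² + 8.8²) = √251.6800 ≈ 15.8644 mm.
Diagonal AOV on the new format = 2·arctan(15.8644 / (2 × 28.2480)) = 2·arctan(0.28081) ≈ 31.3701°.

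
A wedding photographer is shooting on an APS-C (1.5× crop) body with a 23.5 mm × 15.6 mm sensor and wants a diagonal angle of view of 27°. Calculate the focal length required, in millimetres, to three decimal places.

Sensor diagonal = √(23.5² + 15.6²) = √795.6100 ≈ 28.2066 mm.
From α = 2·arctan(d/2f) we get f = d / (2·tan(α/2)).
With d = 28.2066 mm and α/2 = 13.5°, tan(α/2) ≈ 0.24008, so f ≈ 28.2066 / 0.48016 ≈ 58.7444 mm.

58.744 mm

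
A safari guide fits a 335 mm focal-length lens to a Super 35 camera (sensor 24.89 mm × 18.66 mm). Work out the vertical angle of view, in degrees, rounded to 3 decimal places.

Angle of view α = 2·arctan(h/2f) with h = 18.66 mm and f = 335 mm.
h/2f = 0.02785; arctan(0.02785) ≈ 1.5953°, so α ≈ 3.1906°.

3.191°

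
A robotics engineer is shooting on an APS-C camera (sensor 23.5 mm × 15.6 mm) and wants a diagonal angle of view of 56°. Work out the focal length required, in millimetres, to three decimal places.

Sensor diagonal = √(23.5² + 15.6²) = √795.6100 ≈ 28.2066 mm.
From α = 2·arctan(d/2f) we get f = d / (2·tan(α/2)).
With d = 28.2066 mm and α/2 = 28°, tan(α/2) ≈ 0.53171, so f ≈ 28.2066 / 1.06342 ≈ 26.5244 mm.

26.524 mm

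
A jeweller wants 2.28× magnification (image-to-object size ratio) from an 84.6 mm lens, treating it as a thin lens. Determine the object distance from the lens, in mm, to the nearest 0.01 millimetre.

With m = dᵢ/dₒ and 1/f = 1/dₒ + 1/dᵢ, substituting dᵢ = m·dₒ gives 1/f = (1 + 1/m)/dₒ, hence dₒ = f·(1 + 1/m).
dₒ = 84.6 × (1 + 1/2.28) = 84.6 × 1.43860 ≈ 121.705 mm.

121.71 mm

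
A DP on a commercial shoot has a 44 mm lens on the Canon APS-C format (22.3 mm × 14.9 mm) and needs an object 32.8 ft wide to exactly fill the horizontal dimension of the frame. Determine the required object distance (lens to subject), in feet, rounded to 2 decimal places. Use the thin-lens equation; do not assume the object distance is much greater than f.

W: 32.8 ft × 304.8 mm/ft = 9997.44 mm.
Magnification m = w/W = dᵢ/dₒ; combined with 1/f = 1/dₒ + 1/dᵢ this gives dₒ = f·(1 + W/w).
dₒ = 44 mm × (1 + 9997.44/22.3) = 44 × 449.3157 ≈ 19769.890 mm = 19769.890/304.8 ft = 64.8618 ft.

64.86 ft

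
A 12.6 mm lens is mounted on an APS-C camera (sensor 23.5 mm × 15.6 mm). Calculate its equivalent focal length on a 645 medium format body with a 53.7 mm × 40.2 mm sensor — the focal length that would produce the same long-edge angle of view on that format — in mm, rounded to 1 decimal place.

Equal angle of view means equal width/f ratio, so f₂ = f₁ · (width₂/width₁) = 12.6 × 53.7/23.5.
f₂ = 12.6 × 2.28511 ≈ 28.792 mm.

28.8 mm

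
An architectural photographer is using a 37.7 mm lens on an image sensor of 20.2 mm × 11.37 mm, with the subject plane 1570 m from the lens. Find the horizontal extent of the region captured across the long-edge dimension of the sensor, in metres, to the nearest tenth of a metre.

841.2 m

dₒ: 1570 m = 1.57e+06 mm.
Similar triangles through the lens centre give W/dₒ = w/dᵢ; with 1/f = 1/dₒ + 1/dᵢ this gives W = w·(dₒ − f)/f.
W = 20.2 mm × (1.57e+06 − 37.7) / 37.7 = 20.2 × 41643.5623 ≈ 841199.959 mm = 841.2 m.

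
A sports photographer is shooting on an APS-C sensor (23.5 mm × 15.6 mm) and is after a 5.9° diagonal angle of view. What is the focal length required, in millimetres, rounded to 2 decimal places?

Sensor diagonal = √(23.5² + 15.6²) = √795.6100 ≈ 28.2066 mm.
From α = 2·arctan(d/2f) we get f = d / (2·tan(α/2)).
With d = 28.2066 mm and α/2 = 2.95°, tan(α/2) ≈ 0.05153, so f ≈ 28.2066 / 0.10307 ≈ 273.6760 mm.

273.68 mm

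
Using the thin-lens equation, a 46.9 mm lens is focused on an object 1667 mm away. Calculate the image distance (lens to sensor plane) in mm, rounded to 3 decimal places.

1/dᵢ = 1/f − 1/dₒ = 1/46.9 − 1/1667 = 0.0207221 mm⁻¹.
dᵢ = 1/0.0207221 ≈ 48.2577 mm.

48.258 mm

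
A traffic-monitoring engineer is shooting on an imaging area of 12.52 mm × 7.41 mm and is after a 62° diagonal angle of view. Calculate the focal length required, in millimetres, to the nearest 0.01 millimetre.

Sensor diagonal = √(12.52² + 7.41²) = √211.6585 ≈ 14.5485 mm.
From α = 2·arctan(d/2f) we get f = d / (2·tan(α/2)).
With d = 14.5485 mm and α/2 = 31°, tan(α/2) ≈ 0.60086, so f ≈ 14.5485 / 1.20172 ≈ 12.1064 mm.

12.11 mm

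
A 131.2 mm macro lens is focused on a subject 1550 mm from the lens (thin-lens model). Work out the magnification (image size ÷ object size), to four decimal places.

Thin lens: 1/f = 1/dₒ + 1/dᵢ → 1/dᵢ = 1/131.2 − 1/1550 = 0.0069768 mm⁻¹, so dᵢ ≈ 143.3324 mm.
Magnification m = dᵢ/dₒ = 143.3324/1550 ≈ 0.09247.

0.0925×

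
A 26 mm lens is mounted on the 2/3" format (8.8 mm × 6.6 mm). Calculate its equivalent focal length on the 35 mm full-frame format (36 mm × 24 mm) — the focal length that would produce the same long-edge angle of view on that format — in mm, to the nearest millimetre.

106 mm

Equal angle of view means equal width/f ratio, so f₂ = f₁ · (width₂/width₁) = 26 × 36/8.8.
f₂ = 26 × 4.09091 ≈ 106.364 mm.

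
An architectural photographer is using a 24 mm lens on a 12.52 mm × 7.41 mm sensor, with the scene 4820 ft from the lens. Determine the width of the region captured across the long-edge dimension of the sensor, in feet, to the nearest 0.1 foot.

dₒ: 4820 ft × 304.8 mm/ft = 1469135.95 mm.
Similar triangles through the lens centre give W/dₒ = w/dᵢ; with 1/f = 1/dₒ + 1/dᵢ this gives W = w·(dₒ − f)/f.
W = 12.52 mm × (1.46914e+06 − 24) / 24 = 12.52 × 61212.9980 ≈ 766386.735 mm = 766386.735/304.8 ft = 2514.39 ft.

2514.4 ft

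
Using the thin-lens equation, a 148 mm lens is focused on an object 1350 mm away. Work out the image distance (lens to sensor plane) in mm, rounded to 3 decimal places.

1/dᵢ = 1/f − 1/dₒ = 1/148 − 1/1350 = 0.0060160 mm⁻¹.
dᵢ = 1/0.0060160 ≈ 166.2230 mm.

166.223 mm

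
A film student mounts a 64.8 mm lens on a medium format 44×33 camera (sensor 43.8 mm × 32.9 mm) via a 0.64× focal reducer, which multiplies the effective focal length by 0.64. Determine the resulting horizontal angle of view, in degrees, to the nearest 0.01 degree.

Effective focal length f = 64.8 × 0.64 = 41.472 mm.
α = 2·arctan(43.8 / (2 × 41.472)) = 2·arctan(0.52807) ≈ 55.6741°.

55.67°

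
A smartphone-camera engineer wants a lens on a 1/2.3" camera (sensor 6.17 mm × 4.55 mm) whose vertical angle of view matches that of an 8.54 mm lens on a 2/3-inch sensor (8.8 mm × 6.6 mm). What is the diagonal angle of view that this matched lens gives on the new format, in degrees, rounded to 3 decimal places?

66.134°

Equal vertical AOV ⇒ f₂ = f₁ · 4.55/6.6 = 8.54 × 0.68939 ≈ 5.8874 mm.
Sensor diagonal = √(6.17² + 4.55²) = √58.7714 ≈ 7.6663 mm.
Diagonal AOV on the new format = 2·arctan(7.6663 / (2 × 5.8874)) = 2·arctan(0.65107) ≈ 66.1339°.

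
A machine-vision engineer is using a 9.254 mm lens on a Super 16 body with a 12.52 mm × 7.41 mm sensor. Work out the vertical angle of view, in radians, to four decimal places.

0.7616 rad

Angle of view α = 2·arctan(h/2f) with h = 7.41 mm and f = 9.254 mm.
h/2f = 0.40037; arctan(0.40037) ≈ 0.3808 rad, so α ≈ 0.7616 rad.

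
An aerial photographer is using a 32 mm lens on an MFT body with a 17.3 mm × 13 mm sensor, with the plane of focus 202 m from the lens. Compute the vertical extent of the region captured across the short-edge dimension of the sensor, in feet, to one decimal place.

dₒ: 202 m = 202000 mm.
Similar triangles through the lens centre give W/dₒ = h/dᵢ; with 1/f = 1/dₒ + 1/dᵢ this gives W = h·(dₒ − f)/f.
W = 13 mm × (202000 − 32) / 32 = 13 × 6311.5000 ≈ 82049.500 mm = 82049.500/304.8 ft = 269.191 ft.

269.2 ft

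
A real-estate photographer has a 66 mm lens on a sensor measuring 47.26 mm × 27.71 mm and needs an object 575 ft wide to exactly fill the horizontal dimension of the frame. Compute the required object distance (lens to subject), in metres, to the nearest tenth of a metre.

W: 575 ft × 304.8 mm/ft = 175259.99 mm.
Magnification m = w/W = dᵢ/dₒ; combined with 1/f = 1/dₒ + 1/dᵢ this gives dₒ = f·(1 + W/w).
dₒ = 66 mm × (1 + 175260/47.26) = 66 × 3709.4214 ≈ 244821.811 mm = 244.822 m.

244.8 m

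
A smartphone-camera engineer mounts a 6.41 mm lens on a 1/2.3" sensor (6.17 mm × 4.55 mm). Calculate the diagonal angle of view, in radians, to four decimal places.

Sensor diagonal = √(6.17² + 4.55²) = √58.7714 ≈ 7.6663 mm.
Angle of view α = 2·arctan(d/2f) with d = 7.6663 mm and f = 6.41 mm.
d/2f = 0.59799; arctan(0.59799) ≈ 0.5389 rad, so α ≈ 1.0779 rad.

1.0779 rad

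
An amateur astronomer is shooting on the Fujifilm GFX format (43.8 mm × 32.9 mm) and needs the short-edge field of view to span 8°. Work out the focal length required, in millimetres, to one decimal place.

235.2 mm

From α = 2·arctan(h/2f) we get f = h / (2·tan(α/2)).
With h = 32.9 mm and α/2 = 4°, tan(α/2) ≈ 0.06993, so f ≈ 32.9 / 0.13985 ≈ 235.2460 mm.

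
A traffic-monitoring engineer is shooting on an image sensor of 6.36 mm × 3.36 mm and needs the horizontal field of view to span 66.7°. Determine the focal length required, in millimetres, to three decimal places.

4.832 mm

From α = 2·arctan(w/2f) we get f = w / (2·tan(α/2)).
With w = 6.36 mm and α/2 = 33.35°, tan(α/2) ≈ 0.65813, so f ≈ 6.36 / 1.31625 ≈ 4.8319 mm.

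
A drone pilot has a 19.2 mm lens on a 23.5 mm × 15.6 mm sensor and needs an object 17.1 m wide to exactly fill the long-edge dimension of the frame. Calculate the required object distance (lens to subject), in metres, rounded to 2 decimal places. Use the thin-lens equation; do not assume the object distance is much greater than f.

13.99 m

W: 17.1 m = 17100 mm.
Magnification m = w/W = dᵢ/dₒ; combined with 1/f = 1/dₒ + 1/dᵢ this gives dₒ = f·(1 + W/w).
dₒ = 19.2 mm × (1 + 17100/23.5) = 19.2 × 728.6596 ≈ 13990.264 mm = 13.9903 m.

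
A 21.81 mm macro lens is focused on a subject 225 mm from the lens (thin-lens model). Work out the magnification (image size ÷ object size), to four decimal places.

0.1073×

Thin lens: 1/f = 1/dₒ + 1/dᵢ → 1/dᵢ = 1/21.81 − 1/225 = 0.0414061 mm⁻¹, so dᵢ ≈ 24.1510 mm.
Magnification m = dᵢ/dₒ = 24.1510/225 ≈ 0.10734.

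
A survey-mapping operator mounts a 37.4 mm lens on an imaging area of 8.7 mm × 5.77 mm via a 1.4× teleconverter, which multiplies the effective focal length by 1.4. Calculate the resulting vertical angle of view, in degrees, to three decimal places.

6.308°

Effective focal length f = 37.4 × 1.4 = 52.36 mm.
α = 2·arctan(5.77 / (2 × 52.36)) = 2·arctan(0.05510) ≈ 6.3075°.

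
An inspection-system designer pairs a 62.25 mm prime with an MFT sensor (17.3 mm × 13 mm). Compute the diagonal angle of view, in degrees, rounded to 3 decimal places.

Sensor diagonal = √(17.3² + 13²) = √468.2900 ≈ 21.6400 mm.
Angle of view α = 2·arctan(d/2f) with d = 21.6400 mm and f = 62.25 mm.
d/2f = 0.17382; arctan(0.17382) ≈ 9.8604°, so α ≈ 19.7207°.

19.721°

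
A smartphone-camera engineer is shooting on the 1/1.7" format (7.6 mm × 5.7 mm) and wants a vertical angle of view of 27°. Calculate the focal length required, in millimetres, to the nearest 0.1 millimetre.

11.9 mm

From α = 2·arctan(h/2f) we get f = h / (2·tan(α/2)).
With h = 5.7 mm and α/2 = 13.5°, tan(α/2) ≈ 0.24008, so f ≈ 5.7 / 0.48016 ≈ 11.8711 mm.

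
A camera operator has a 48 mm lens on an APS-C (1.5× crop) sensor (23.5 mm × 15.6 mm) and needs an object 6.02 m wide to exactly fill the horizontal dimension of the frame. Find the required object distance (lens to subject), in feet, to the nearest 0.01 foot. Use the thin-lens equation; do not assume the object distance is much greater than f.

40.50 ft

W: 6.02 m = 6020 mm.
Magnification m = w/W = dᵢ/dₒ; combined with 1/f = 1/dₒ + 1/dᵢ this gives dₒ = f·(1 + W/w).
dₒ = 48 mm × (1 + 6020/23.5) = 48 × 257.1702 ≈ 12344.170 mm = 12344.170/304.8 ft = 40.4992 ft.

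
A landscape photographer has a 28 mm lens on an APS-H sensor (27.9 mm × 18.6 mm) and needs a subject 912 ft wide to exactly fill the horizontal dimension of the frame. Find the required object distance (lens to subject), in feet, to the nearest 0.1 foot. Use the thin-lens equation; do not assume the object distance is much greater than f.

915.4 ft

W: 912 ft × 304.8 mm/ft = 277977.59 mm.
Magnification m = w/W = dᵢ/dₒ; combined with 1/f = 1/dₒ + 1/dᵢ this gives dₒ = f·(1 + W/w).
dₒ = 28 mm × (1 + 277978/27.9) = 28 × 9964.3545 ≈ 279001.927 mm = 279001.927/304.8 ft = 915.361 ft.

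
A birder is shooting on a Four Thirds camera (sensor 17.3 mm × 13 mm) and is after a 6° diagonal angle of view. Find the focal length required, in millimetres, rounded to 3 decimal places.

Sensor diagonal = √(17.3² + 13²) = √468.2900 ≈ 21.6400 mm.
From α = 2·arctan(d/2f) we get f = d / (2·tan(α/2)).
With d = 21.6400 mm and α/2 = 3°, tan(α/2) ≈ 0.05241, so f ≈ 21.6400 / 0.10482 ≈ 206.4580 mm.

206.458 mm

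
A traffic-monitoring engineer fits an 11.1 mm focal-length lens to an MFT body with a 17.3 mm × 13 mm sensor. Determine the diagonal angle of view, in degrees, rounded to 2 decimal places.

88.54°

Sensor diagonal = √(17.3² + 13²) = √468.2900 ≈ 21.6400 mm.
Angle of view α = 2·arctan(d/2f) with d = 21.6400 mm and f = 11.1 mm.
d/2f = 0.97478; arctan(0.97478) ≈ 44.2682°, so α ≈ 88.5363°.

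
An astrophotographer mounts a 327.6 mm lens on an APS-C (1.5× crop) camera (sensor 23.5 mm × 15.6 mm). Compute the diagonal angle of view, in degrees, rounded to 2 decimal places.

4.93°

Sensor diagonal = √(23.5² + 15.6²) = √795.6100 ≈ 28.2066 mm.
Angle of view α = 2·arctan(d/2f) with d = 28.2066 mm and f = 327.6 mm.
d/2f = 0.04305; arctan(0.04305) ≈ 2.4651°, so α ≈ 4.9302°.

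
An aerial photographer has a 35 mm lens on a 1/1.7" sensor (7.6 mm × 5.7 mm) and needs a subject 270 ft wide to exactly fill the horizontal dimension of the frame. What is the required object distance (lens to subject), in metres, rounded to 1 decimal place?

379.0 m

W: 270 ft × 304.8 mm/ft = 82296.00 mm.
Magnification m = w/W = dᵢ/dₒ; combined with 1/f = 1/dₒ + 1/dᵢ this gives dₒ = f·(1 + W/w).
dₒ = 35 mm × (1 + 82296/7.6) = 35 × 10829.4207 ≈ 379029.725 mm = 379.03 m.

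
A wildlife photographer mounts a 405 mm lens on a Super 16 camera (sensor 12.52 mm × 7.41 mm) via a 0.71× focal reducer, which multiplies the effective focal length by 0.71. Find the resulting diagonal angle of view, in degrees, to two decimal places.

Effective focal length f = 405 × 0.71 = 287.55 mm.
Sensor diagonal = √(12.52² + 7.41²) = √211.6585 ≈ 14.5485 mm.
α = 2·arctan(14.548 / (2 × 287.55)) = 2·arctan(0.02530) ≈ 2.8982°.

2.90°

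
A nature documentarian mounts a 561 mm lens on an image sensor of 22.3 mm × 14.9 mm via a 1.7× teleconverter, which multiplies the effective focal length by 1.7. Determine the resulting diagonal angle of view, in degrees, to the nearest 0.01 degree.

1.61°

Effective focal length f = 561 × 1.7 = 953.7 mm.
Sensor diagonal = √(22.3² + 14.9²) = √719.3000 ≈ 26.8198 mm.
α = 2·arctan(26.820 / (2 × 953.7)) = 2·arctan(0.01406) ≈ 1.6112°.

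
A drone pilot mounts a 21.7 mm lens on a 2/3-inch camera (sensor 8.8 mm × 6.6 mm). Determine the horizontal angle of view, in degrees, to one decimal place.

22.9°

Angle of view α = 2·arctan(w/2f) with w = 8.8 mm and f = 21.7 mm.
w/2f = 0.20276; arctan(0.20276) ≈ 11.4622°, so α ≈ 22.9244°.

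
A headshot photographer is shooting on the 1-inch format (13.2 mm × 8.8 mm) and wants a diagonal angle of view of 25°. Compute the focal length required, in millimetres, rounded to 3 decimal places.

35.780 mm

Sensor diagonal = √(13.2² + 8.8²) = √251.6800 ≈ 15.8644 mm.
From α = 2·arctan(d/2f) we get f = d / (2·tan(α/2)).
With d = 15.8644 mm and α/2 = 12.5°, tan(α/2) ≈ 0.22169, so f ≈ 15.8644 / 0.44339 ≈ 35.7799 mm.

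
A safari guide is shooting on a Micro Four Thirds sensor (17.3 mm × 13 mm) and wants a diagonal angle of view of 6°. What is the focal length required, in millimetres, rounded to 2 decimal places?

206.46 mm

Sensor diagonal = √(17.3² + 13²) = √468.2900 ≈ 21.6400 mm.
From α = 2·arctan(d/2f) we get f = d / (2·tan(α/2)).
With d = 21.6400 mm and α/2 = 3°, tan(α/2) ≈ 0.05241, so f ≈ 21.6400 / 0.10482 ≈ 206.4580 mm.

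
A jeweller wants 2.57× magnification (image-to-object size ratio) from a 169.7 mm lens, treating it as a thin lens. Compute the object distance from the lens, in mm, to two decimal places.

235.73 mm

With m = dᵢ/dₒ and 1/f = 1/dₒ + 1/dᵢ, substituting dᵢ = m·dₒ gives 1/f = (1 + 1/m)/dₒ, hence dₒ = f·(1 + 1/m).
dₒ = 169.7 × (1 + 1/2.57) = 169.7 × 1.38911 ≈ 235.731 mm.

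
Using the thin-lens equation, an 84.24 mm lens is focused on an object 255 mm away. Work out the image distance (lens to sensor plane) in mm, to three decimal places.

125.798 mm

1/dᵢ = 1/f − 1/dₒ = 1/84.24 − 1/255 = 0.0079493 mm⁻¹.
dᵢ = 1/0.0079493 ≈ 125.7976 mm.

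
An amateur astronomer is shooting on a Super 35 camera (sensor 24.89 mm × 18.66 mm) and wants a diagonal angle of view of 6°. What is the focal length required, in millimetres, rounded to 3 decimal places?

Sensor diagonal = √(24.89² + 18.66²) = √967.7077 ≈ 31.1080 mm.
From α = 2·arctan(d/2f) we get f = d / (2·tan(α/2)).
With d = 31.1080 mm and α/2 = 3°, tan(α/2) ≈ 0.05241, so f ≈ 31.1080 / 0.10482 ≈ 296.7880 mm.

296.788 mm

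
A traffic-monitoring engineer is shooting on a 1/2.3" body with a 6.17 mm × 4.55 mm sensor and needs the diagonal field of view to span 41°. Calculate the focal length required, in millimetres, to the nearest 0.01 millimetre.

10.25 mm

Sensor diagonal = √(6.17² + 4.55²) = √58.7714 ≈ 7.6663 mm.
From α = 2·arctan(d/2f) we get f = d / (2·tan(α/2)).
With d = 7.6663 mm and α/2 = 20.5°, tan(α/2) ≈ 0.37388, so f ≈ 7.6663 / 0.74777 ≈ 10.2522 mm.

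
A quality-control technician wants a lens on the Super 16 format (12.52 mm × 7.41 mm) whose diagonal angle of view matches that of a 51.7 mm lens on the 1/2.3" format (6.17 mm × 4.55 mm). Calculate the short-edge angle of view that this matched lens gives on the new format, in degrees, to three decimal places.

4.325°

Sensor diagonal = √(6.17² + 4.55²) = √58.7714 ≈ 7.6663 mm.
Sensor diagonal = √(12.52² + 7.41²) = √211.6585 ≈ 14.5485 mm.
Equal diagonal AOV ⇒ f₂ = f₁ · 14.5485/7.6663 = 51.7 × 1.89773 ≈ 98.1127 mm.
Short-edge AOV on the new format = 2·arctan(7.41 / (2 × 98.1127)) = 2·arctan(0.03776) ≈ 4.3252°.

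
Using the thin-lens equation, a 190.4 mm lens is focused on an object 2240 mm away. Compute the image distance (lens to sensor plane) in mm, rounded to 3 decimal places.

208.087 mm

1/dᵢ = 1/f − 1/dₒ = 1/190.4 − 1/2240 = 0.0048057 mm⁻¹.
dᵢ = 1/0.0048057 ≈ 208.0874 mm.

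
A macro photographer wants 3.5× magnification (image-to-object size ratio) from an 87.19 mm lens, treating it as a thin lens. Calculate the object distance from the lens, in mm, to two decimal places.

With m = dᵢ/dₒ and 1/f = 1/dₒ + 1/dᵢ, substituting dᵢ = m·dₒ gives 1/f = (1 + 1/m)/dₒ, hence dₒ = f·(1 + 1/m).
dₒ = 87.19 × (1 + 1/3.5) = 87.19 × 1.28571 ≈ 112.101 mm.

112.10 mm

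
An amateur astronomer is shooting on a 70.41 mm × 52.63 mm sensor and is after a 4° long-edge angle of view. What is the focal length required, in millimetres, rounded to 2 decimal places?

From α = 2·arctan(w/2f) we get f = w / (2·tan(α/2)).
With w = 70.41 mm and α/2 = 2°, tan(α/2) ≈ 0.03492, so f ≈ 70.41 / 0.06984 ≈ 1008.1393 mm.

1008.14 mm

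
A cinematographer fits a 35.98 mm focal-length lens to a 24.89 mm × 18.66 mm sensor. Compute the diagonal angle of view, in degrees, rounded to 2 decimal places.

46.76°

Sensor diagonal = √(24.89² + 18.66²) = √967.7077 ≈ 31.1080 mm.
Angle of view α = 2·arctan(d/2f) with d = 31.1080 mm and f = 35.98 mm.
d/2f = 0.43230; arctan(0.43230) ≈ 23.3786°, so α ≈ 46.7572°.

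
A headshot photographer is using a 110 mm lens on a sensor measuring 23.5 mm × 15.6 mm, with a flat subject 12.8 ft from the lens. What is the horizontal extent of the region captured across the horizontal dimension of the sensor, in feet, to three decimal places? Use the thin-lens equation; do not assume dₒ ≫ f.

dₒ: 12.8 ft × 304.8 mm/ft = 3901.44 mm.
Similar triangles through the lens centre give W/dₒ = w/dᵢ; with 1/f = 1/dₒ + 1/dᵢ this gives W = w·(dₒ − f)/f.
W = 23.5 mm × (3901.44 − 110) / 110 = 23.5 × 34.4676 ≈ 809.989 mm = 809.989/304.8 ft = 2.65745 ft.

2.657 ft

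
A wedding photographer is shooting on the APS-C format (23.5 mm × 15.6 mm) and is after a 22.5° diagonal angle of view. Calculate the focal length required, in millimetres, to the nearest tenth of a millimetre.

70.9 mm

Sensor diagonal = √(23.5² + 15.6²) = √795.6100 ≈ 28.2066 mm.
From α = 2·arctan(d/2f) we get f = d / (2·tan(α/2)).
With d = 28.2066 mm and α/2 = 11.25°, tan(α/2) ≈ 0.19891, so f ≈ 28.2066 / 0.39782 ≈ 70.9020 mm.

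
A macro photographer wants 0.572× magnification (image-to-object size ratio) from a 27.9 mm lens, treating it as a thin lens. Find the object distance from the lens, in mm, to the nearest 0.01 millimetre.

76.68 mm

With m = dᵢ/dₒ and 1/f = 1/dₒ + 1/dᵢ, substituting dᵢ = m·dₒ gives 1/f = (1 + 1/m)/dₒ, hence dₒ = f·(1 + 1/m).
dₒ = 27.9 × (1 + 1/0.572) = 27.9 × 2.74825 ≈ 76.676 mm.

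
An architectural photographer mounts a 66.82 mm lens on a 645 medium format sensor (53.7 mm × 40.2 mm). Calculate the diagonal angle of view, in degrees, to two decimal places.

Sensor diagonal = √(53.7² + 40.2²) = √4499.7300 ≈ 67.0800 mm.
Angle of view α = 2·arctan(d/2f) with d = 67.0800 mm and f = 66.82 mm.
d/2f = 0.50195; arctan(0.50195) ≈ 26.6542°, so α ≈ 53.3083°.

53.31°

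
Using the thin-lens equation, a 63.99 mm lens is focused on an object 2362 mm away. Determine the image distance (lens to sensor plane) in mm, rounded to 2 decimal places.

65.77 mm

1/dᵢ = 1/f − 1/dₒ = 1/63.99 − 1/2362 = 0.0152041 mm⁻¹.
dᵢ = 1/0.0152041 ≈ 65.7719 mm.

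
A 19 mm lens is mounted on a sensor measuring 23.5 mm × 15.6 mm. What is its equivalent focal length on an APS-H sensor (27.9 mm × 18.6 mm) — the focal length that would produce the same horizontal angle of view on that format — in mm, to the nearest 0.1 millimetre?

22.6 mm

Equal angle of view means equal width/f ratio, so f₂ = f₁ · (width₂/width₁) = 19 × 27.9/23.5.
f₂ = 19 × 1.18723 ≈ 22.557 mm.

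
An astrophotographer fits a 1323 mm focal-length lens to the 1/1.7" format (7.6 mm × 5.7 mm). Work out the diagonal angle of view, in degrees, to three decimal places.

Sensor diagonal = √(7.6² + 5.7²) = √90.2500 ≈ 9.5000 mm.
Angle of view α = 2·arctan(d/2f) with d = 9.5000 mm and f = 1323 mm.
d/2f = 0.00359; arctan(0.00359) ≈ 0.2057°, so α ≈ 0.4114°.

0.411°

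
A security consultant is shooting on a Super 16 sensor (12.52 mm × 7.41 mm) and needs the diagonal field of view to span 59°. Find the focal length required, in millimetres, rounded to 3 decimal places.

12.857 mm

Sensor diagonal = √(12.52² + 7.41²) = √211.6585 ≈ 14.5485 mm.
From α = 2·arctan(d/2f) we get f = d / (2·tan(α/2)).
With d = 14.5485 mm and α/2 = 29.5°, tan(α/2) ≈ 0.56577, so f ≈ 14.5485 / 1.13155 ≈ 12.8572 mm.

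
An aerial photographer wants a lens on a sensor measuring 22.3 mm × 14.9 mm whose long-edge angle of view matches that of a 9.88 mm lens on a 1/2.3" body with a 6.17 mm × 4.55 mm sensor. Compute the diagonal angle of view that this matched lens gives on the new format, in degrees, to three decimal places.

Equal long-edge AOV ⇒ f₂ = f₁ · 22.3/6.17 = 9.88 × 3.61426 ≈ 35.7089 mm.
Sensor diagonal = √(22.3² + 14.9²) = √719.3000 ≈ 26.8198 mm.
Diagonal AOV on the new format = 2·arctan(26.8198 / (2 × 35.7089)) = 2·arctan(0.37553) ≈ 41.1657°.

41.166°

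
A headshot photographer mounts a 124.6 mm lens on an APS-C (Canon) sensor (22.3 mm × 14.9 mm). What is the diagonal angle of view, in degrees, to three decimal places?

12.285°

Sensor diagonal = √(22.3² + 14.9²) = √719.3000 ≈ 26.8198 mm.
Angle of view α = 2·arctan(d/2f) with d = 26.8198 mm and f = 124.6 mm.
d/2f = 0.10762; arctan(0.10762) ≈ 6.1427°, so α ≈ 12.2855°.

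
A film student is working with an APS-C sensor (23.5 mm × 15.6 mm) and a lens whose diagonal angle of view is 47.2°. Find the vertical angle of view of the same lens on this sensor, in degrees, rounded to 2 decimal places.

Sensor diagonal = √(23.5² + 15.6²) = √795.6100 ≈ 28.2066 mm.
From the diagonal AOV: f = 28.2066 / (2·tan(23.6°)) = 28.2066 / 0.87378 ≈ 32.2811 mm.
Vertical AOV = 2·arctan(15.6 / (2 × 32.2811)) = 2·arctan(0.24163) ≈ 27.1677°.

27.17°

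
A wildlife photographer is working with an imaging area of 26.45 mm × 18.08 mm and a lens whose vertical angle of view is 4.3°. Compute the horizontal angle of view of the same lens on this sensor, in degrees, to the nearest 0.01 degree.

From the vertical AOV: f = 18.08 / (2·tan(2.15°)) = 18.08 / 0.07508 ≈ 240.7957 mm.
Horizontal AOV = 2·arctan(26.45 / (2 × 240.7957)) = 2·arctan(0.05492) ≈ 6.2873°.

6.29°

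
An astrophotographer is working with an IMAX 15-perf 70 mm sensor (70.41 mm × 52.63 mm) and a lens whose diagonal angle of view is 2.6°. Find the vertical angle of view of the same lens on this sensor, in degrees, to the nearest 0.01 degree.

1.56°

Sensor diagonal = √(70.41² + 52.63²) = √7727.4850 ≈ 87.9061 mm.
From the diagonal AOV: f = 87.9061 / (2·tan(1.3°)) = 87.9061 / 0.04539 ≈ 1936.8404 mm.
Vertical AOV = 2·arctan(52.63 / (2 × 1936.8404)) = 2·arctan(0.01359) ≈ 1.5568°.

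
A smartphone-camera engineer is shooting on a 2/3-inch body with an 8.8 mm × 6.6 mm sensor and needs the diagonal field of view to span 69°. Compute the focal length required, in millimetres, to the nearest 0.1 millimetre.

8.0 mm

Sensor diagonal = √(8.8² + 6.6²) = √121.0000 ≈ 11.0000 mm.
From α = 2·arctan(d/2f) we get f = d / (2·tan(α/2)).
With d = 11.0000 mm and α/2 = 34.5°, tan(α/2) ≈ 0.68728, so f ≈ 11.0000 / 1.37456 ≈ 8.0025 mm.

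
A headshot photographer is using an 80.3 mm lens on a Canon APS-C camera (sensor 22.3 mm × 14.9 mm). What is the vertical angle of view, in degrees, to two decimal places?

Angle of view α = 2·arctan(h/2f) with h = 14.9 mm and f = 80.3 mm.
h/2f = 0.09278; arctan(0.09278) ≈ 5.3006°, so α ≈ 10.6011°.

10.60°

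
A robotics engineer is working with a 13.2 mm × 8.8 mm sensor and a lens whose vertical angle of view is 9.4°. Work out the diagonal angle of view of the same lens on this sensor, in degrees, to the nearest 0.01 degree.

From the vertical AOV: f = 8.8 / (2·tan(4.7°)) = 8.8 / 0.16443 ≈ 53.5182 mm.
Sensor diagonal = √(13.2² + 8.8²) = √251.6800 ≈ 15.8644 mm.
Diagonal AOV = 2·arctan(15.8644 / (2 × 53.5182)) = 2·arctan(0.14822) ≈ 16.8614°.

16.86°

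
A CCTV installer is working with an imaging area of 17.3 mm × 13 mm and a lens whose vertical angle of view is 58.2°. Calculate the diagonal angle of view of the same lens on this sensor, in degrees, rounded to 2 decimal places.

85.63°

From the vertical AOV: f = 13 / (2·tan(29.1°)) = 13 / 1.11319 ≈ 11.6782 mm.
Sensor diagonal = √(17.3² + 13²) = √468.2900 ≈ 21.6400 mm.
Diagonal AOV = 2·arctan(21.6400 / (2 × 11.6782)) = 2·arctan(0.92651) ≈ 85.6310°.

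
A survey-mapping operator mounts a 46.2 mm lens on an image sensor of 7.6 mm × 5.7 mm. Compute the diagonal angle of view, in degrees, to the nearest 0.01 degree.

Sensor diagonal = √(7.6² + 5.7²) = √90.2500 ≈ 9.5000 mm.
Angle of view α = 2·arctan(d/2f) with d = 9.5000 mm and f = 46.2 mm.
d/2f = 0.10281; arctan(0.10281) ≈ 5.8702°, so α ≈ 11.7403°.

11.74°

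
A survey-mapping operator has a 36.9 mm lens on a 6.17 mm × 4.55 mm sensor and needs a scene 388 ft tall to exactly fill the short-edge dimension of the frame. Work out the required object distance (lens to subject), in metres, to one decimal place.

W: 388 ft × 304.8 mm/ft = 118262.40 mm.
Magnification m = h/W = dᵢ/dₒ; combined with 1/f = 1/dₒ + 1/dᵢ this gives dₒ = f·(1 + W/h).
dₒ = 36.9 mm × (1 + 118262/4.55) = 36.9 × 25992.7354 ≈ 959131.937 mm = 959.132 m.

959.1 m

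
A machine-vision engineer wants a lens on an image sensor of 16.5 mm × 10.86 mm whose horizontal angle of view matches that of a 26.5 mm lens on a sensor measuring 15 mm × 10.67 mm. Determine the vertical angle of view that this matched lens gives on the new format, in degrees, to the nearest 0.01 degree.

Equal horizontal AOV ⇒ f₂ = f₁ · 16.5/15 = 26.5 × 1.10000 ≈ 29.1500 mm.
Vertical AOV on the new format = 2·arctan(10.86 / (2 × 29.1500)) = 2·arctan(0.18628) ≈ 21.1040°.

21.10°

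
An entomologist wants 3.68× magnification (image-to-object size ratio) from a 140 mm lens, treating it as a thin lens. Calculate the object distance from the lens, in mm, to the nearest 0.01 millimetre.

With m = dᵢ/dₒ and 1/f = 1/dₒ + 1/dᵢ, substituting dᵢ = m·dₒ gives 1/f = (1 + 1/m)/dₒ, hence dₒ = f·(1 + 1/m).
dₒ = 140 × (1 + 1/3.68) = 140 × 1.27174 ≈ 178.043 mm.

178.04 mm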